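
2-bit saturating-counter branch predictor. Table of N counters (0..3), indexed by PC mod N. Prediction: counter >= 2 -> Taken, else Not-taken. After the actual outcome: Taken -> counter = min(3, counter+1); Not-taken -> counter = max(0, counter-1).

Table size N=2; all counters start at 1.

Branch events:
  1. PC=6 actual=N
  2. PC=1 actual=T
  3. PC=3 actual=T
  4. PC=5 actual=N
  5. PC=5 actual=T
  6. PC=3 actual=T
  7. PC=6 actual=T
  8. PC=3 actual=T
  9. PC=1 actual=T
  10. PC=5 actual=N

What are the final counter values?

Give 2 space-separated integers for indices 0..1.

Answer: 1 2

Derivation:
Ev 1: PC=6 idx=0 pred=N actual=N -> ctr[0]=0
Ev 2: PC=1 idx=1 pred=N actual=T -> ctr[1]=2
Ev 3: PC=3 idx=1 pred=T actual=T -> ctr[1]=3
Ev 4: PC=5 idx=1 pred=T actual=N -> ctr[1]=2
Ev 5: PC=5 idx=1 pred=T actual=T -> ctr[1]=3
Ev 6: PC=3 idx=1 pred=T actual=T -> ctr[1]=3
Ev 7: PC=6 idx=0 pred=N actual=T -> ctr[0]=1
Ev 8: PC=3 idx=1 pred=T actual=T -> ctr[1]=3
Ev 9: PC=1 idx=1 pred=T actual=T -> ctr[1]=3
Ev 10: PC=5 idx=1 pred=T actual=N -> ctr[1]=2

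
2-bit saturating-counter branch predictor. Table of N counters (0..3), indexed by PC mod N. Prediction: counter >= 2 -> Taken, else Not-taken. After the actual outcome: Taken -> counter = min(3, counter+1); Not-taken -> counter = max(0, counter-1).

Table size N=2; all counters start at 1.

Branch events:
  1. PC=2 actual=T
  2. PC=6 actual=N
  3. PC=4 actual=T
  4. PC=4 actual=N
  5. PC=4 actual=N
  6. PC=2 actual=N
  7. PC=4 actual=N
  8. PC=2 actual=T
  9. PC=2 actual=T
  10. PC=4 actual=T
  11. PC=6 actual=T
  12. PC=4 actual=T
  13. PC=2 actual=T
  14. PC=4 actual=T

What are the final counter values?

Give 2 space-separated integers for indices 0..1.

Answer: 3 1

Derivation:
Ev 1: PC=2 idx=0 pred=N actual=T -> ctr[0]=2
Ev 2: PC=6 idx=0 pred=T actual=N -> ctr[0]=1
Ev 3: PC=4 idx=0 pred=N actual=T -> ctr[0]=2
Ev 4: PC=4 idx=0 pred=T actual=N -> ctr[0]=1
Ev 5: PC=4 idx=0 pred=N actual=N -> ctr[0]=0
Ev 6: PC=2 idx=0 pred=N actual=N -> ctr[0]=0
Ev 7: PC=4 idx=0 pred=N actual=N -> ctr[0]=0
Ev 8: PC=2 idx=0 pred=N actual=T -> ctr[0]=1
Ev 9: PC=2 idx=0 pred=N actual=T -> ctr[0]=2
Ev 10: PC=4 idx=0 pred=T actual=T -> ctr[0]=3
Ev 11: PC=6 idx=0 pred=T actual=T -> ctr[0]=3
Ev 12: PC=4 idx=0 pred=T actual=T -> ctr[0]=3
Ev 13: PC=2 idx=0 pred=T actual=T -> ctr[0]=3
Ev 14: PC=4 idx=0 pred=T actual=T -> ctr[0]=3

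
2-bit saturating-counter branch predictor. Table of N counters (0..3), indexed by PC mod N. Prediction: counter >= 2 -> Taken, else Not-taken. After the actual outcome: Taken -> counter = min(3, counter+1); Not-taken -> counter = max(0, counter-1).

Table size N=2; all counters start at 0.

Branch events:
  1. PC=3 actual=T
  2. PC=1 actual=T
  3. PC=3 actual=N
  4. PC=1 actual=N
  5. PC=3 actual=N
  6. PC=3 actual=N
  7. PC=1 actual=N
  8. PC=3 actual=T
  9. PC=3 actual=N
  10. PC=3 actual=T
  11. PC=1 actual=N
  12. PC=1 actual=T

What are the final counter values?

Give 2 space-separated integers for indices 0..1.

Ev 1: PC=3 idx=1 pred=N actual=T -> ctr[1]=1
Ev 2: PC=1 idx=1 pred=N actual=T -> ctr[1]=2
Ev 3: PC=3 idx=1 pred=T actual=N -> ctr[1]=1
Ev 4: PC=1 idx=1 pred=N actual=N -> ctr[1]=0
Ev 5: PC=3 idx=1 pred=N actual=N -> ctr[1]=0
Ev 6: PC=3 idx=1 pred=N actual=N -> ctr[1]=0
Ev 7: PC=1 idx=1 pred=N actual=N -> ctr[1]=0
Ev 8: PC=3 idx=1 pred=N actual=T -> ctr[1]=1
Ev 9: PC=3 idx=1 pred=N actual=N -> ctr[1]=0
Ev 10: PC=3 idx=1 pred=N actual=T -> ctr[1]=1
Ev 11: PC=1 idx=1 pred=N actual=N -> ctr[1]=0
Ev 12: PC=1 idx=1 pred=N actual=T -> ctr[1]=1

Answer: 0 1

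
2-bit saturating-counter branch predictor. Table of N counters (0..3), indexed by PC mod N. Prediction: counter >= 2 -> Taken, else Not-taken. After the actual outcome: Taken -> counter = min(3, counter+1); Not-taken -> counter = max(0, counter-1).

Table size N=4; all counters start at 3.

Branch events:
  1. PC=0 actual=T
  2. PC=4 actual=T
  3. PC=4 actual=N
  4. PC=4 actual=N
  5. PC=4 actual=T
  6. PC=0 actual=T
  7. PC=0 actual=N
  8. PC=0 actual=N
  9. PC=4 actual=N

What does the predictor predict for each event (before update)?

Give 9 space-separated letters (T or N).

Answer: T T T T N T T T N

Derivation:
Ev 1: PC=0 idx=0 pred=T actual=T -> ctr[0]=3
Ev 2: PC=4 idx=0 pred=T actual=T -> ctr[0]=3
Ev 3: PC=4 idx=0 pred=T actual=N -> ctr[0]=2
Ev 4: PC=4 idx=0 pred=T actual=N -> ctr[0]=1
Ev 5: PC=4 idx=0 pred=N actual=T -> ctr[0]=2
Ev 6: PC=0 idx=0 pred=T actual=T -> ctr[0]=3
Ev 7: PC=0 idx=0 pred=T actual=N -> ctr[0]=2
Ev 8: PC=0 idx=0 pred=T actual=N -> ctr[0]=1
Ev 9: PC=4 idx=0 pred=N actual=N -> ctr[0]=0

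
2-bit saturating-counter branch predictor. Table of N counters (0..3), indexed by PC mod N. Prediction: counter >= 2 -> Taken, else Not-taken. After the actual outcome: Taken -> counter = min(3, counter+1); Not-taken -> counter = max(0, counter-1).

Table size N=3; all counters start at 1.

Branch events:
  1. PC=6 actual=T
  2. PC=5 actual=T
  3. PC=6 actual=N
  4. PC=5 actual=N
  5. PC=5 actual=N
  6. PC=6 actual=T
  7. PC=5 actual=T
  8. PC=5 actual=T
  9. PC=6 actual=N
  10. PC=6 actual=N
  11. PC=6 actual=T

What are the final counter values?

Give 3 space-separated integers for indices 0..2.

Answer: 1 1 2

Derivation:
Ev 1: PC=6 idx=0 pred=N actual=T -> ctr[0]=2
Ev 2: PC=5 idx=2 pred=N actual=T -> ctr[2]=2
Ev 3: PC=6 idx=0 pred=T actual=N -> ctr[0]=1
Ev 4: PC=5 idx=2 pred=T actual=N -> ctr[2]=1
Ev 5: PC=5 idx=2 pred=N actual=N -> ctr[2]=0
Ev 6: PC=6 idx=0 pred=N actual=T -> ctr[0]=2
Ev 7: PC=5 idx=2 pred=N actual=T -> ctr[2]=1
Ev 8: PC=5 idx=2 pred=N actual=T -> ctr[2]=2
Ev 9: PC=6 idx=0 pred=T actual=N -> ctr[0]=1
Ev 10: PC=6 idx=0 pred=N actual=N -> ctr[0]=0
Ev 11: PC=6 idx=0 pred=N actual=T -> ctr[0]=1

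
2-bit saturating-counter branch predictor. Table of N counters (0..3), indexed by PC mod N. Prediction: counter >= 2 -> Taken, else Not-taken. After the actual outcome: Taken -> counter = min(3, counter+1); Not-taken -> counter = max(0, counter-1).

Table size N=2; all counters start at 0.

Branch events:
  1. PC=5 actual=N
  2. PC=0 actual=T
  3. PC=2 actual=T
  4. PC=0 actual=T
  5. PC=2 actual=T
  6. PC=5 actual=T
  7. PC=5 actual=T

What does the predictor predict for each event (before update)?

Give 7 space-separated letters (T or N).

Ev 1: PC=5 idx=1 pred=N actual=N -> ctr[1]=0
Ev 2: PC=0 idx=0 pred=N actual=T -> ctr[0]=1
Ev 3: PC=2 idx=0 pred=N actual=T -> ctr[0]=2
Ev 4: PC=0 idx=0 pred=T actual=T -> ctr[0]=3
Ev 5: PC=2 idx=0 pred=T actual=T -> ctr[0]=3
Ev 6: PC=5 idx=1 pred=N actual=T -> ctr[1]=1
Ev 7: PC=5 idx=1 pred=N actual=T -> ctr[1]=2

Answer: N N N T T N N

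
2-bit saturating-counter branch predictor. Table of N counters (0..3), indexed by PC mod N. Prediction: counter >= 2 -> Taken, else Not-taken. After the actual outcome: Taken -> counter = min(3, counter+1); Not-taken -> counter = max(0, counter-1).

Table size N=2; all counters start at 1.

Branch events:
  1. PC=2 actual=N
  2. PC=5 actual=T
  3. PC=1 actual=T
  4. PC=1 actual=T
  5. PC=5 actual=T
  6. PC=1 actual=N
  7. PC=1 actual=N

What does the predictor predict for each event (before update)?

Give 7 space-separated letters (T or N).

Answer: N N T T T T T

Derivation:
Ev 1: PC=2 idx=0 pred=N actual=N -> ctr[0]=0
Ev 2: PC=5 idx=1 pred=N actual=T -> ctr[1]=2
Ev 3: PC=1 idx=1 pred=T actual=T -> ctr[1]=3
Ev 4: PC=1 idx=1 pred=T actual=T -> ctr[1]=3
Ev 5: PC=5 idx=1 pred=T actual=T -> ctr[1]=3
Ev 6: PC=1 idx=1 pred=T actual=N -> ctr[1]=2
Ev 7: PC=1 idx=1 pred=T actual=N -> ctr[1]=1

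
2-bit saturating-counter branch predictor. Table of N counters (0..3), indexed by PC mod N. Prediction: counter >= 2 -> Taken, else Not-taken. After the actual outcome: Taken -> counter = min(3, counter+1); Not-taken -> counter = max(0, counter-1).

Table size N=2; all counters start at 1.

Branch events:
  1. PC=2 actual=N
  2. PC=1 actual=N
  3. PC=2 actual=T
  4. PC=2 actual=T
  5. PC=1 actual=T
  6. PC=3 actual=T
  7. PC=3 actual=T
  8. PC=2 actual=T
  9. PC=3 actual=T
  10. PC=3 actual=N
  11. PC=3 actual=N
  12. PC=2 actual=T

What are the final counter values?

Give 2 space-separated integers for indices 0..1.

Ev 1: PC=2 idx=0 pred=N actual=N -> ctr[0]=0
Ev 2: PC=1 idx=1 pred=N actual=N -> ctr[1]=0
Ev 3: PC=2 idx=0 pred=N actual=T -> ctr[0]=1
Ev 4: PC=2 idx=0 pred=N actual=T -> ctr[0]=2
Ev 5: PC=1 idx=1 pred=N actual=T -> ctr[1]=1
Ev 6: PC=3 idx=1 pred=N actual=T -> ctr[1]=2
Ev 7: PC=3 idx=1 pred=T actual=T -> ctr[1]=3
Ev 8: PC=2 idx=0 pred=T actual=T -> ctr[0]=3
Ev 9: PC=3 idx=1 pred=T actual=T -> ctr[1]=3
Ev 10: PC=3 idx=1 pred=T actual=N -> ctr[1]=2
Ev 11: PC=3 idx=1 pred=T actual=N -> ctr[1]=1
Ev 12: PC=2 idx=0 pred=T actual=T -> ctr[0]=3

Answer: 3 1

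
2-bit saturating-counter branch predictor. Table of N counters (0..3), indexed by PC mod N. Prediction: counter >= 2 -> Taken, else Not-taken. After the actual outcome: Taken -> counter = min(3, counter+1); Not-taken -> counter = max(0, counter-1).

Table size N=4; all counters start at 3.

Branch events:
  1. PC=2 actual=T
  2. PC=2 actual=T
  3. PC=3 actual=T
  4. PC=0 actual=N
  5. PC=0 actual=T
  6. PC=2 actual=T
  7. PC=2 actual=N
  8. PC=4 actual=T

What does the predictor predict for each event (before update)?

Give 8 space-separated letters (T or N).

Ev 1: PC=2 idx=2 pred=T actual=T -> ctr[2]=3
Ev 2: PC=2 idx=2 pred=T actual=T -> ctr[2]=3
Ev 3: PC=3 idx=3 pred=T actual=T -> ctr[3]=3
Ev 4: PC=0 idx=0 pred=T actual=N -> ctr[0]=2
Ev 5: PC=0 idx=0 pred=T actual=T -> ctr[0]=3
Ev 6: PC=2 idx=2 pred=T actual=T -> ctr[2]=3
Ev 7: PC=2 idx=2 pred=T actual=N -> ctr[2]=2
Ev 8: PC=4 idx=0 pred=T actual=T -> ctr[0]=3

Answer: T T T T T T T T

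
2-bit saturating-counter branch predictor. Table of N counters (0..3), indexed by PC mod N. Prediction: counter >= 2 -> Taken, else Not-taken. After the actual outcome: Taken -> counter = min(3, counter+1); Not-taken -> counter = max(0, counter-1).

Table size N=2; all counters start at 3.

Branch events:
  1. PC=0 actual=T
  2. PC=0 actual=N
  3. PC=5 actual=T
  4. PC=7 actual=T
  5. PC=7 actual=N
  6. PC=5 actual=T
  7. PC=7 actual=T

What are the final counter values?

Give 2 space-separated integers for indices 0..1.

Ev 1: PC=0 idx=0 pred=T actual=T -> ctr[0]=3
Ev 2: PC=0 idx=0 pred=T actual=N -> ctr[0]=2
Ev 3: PC=5 idx=1 pred=T actual=T -> ctr[1]=3
Ev 4: PC=7 idx=1 pred=T actual=T -> ctr[1]=3
Ev 5: PC=7 idx=1 pred=T actual=N -> ctr[1]=2
Ev 6: PC=5 idx=1 pred=T actual=T -> ctr[1]=3
Ev 7: PC=7 idx=1 pred=T actual=T -> ctr[1]=3

Answer: 2 3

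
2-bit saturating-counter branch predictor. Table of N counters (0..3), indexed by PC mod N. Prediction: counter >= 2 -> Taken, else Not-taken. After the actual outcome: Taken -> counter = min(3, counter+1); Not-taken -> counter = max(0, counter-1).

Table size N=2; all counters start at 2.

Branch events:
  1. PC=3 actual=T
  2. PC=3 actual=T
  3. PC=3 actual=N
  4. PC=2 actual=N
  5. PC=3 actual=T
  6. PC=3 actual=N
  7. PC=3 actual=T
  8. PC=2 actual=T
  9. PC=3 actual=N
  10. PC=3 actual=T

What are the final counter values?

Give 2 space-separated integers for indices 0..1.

Ev 1: PC=3 idx=1 pred=T actual=T -> ctr[1]=3
Ev 2: PC=3 idx=1 pred=T actual=T -> ctr[1]=3
Ev 3: PC=3 idx=1 pred=T actual=N -> ctr[1]=2
Ev 4: PC=2 idx=0 pred=T actual=N -> ctr[0]=1
Ev 5: PC=3 idx=1 pred=T actual=T -> ctr[1]=3
Ev 6: PC=3 idx=1 pred=T actual=N -> ctr[1]=2
Ev 7: PC=3 idx=1 pred=T actual=T -> ctr[1]=3
Ev 8: PC=2 idx=0 pred=N actual=T -> ctr[0]=2
Ev 9: PC=3 idx=1 pred=T actual=N -> ctr[1]=2
Ev 10: PC=3 idx=1 pred=T actual=T -> ctr[1]=3

Answer: 2 3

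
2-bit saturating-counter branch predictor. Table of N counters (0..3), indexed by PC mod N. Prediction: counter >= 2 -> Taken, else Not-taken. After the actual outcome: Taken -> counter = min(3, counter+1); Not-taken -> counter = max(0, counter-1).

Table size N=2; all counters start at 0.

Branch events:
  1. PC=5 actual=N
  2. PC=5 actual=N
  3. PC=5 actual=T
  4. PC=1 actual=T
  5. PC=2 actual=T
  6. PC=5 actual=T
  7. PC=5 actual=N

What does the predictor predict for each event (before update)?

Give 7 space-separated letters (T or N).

Answer: N N N N N T T

Derivation:
Ev 1: PC=5 idx=1 pred=N actual=N -> ctr[1]=0
Ev 2: PC=5 idx=1 pred=N actual=N -> ctr[1]=0
Ev 3: PC=5 idx=1 pred=N actual=T -> ctr[1]=1
Ev 4: PC=1 idx=1 pred=N actual=T -> ctr[1]=2
Ev 5: PC=2 idx=0 pred=N actual=T -> ctr[0]=1
Ev 6: PC=5 idx=1 pred=T actual=T -> ctr[1]=3
Ev 7: PC=5 idx=1 pred=T actual=N -> ctr[1]=2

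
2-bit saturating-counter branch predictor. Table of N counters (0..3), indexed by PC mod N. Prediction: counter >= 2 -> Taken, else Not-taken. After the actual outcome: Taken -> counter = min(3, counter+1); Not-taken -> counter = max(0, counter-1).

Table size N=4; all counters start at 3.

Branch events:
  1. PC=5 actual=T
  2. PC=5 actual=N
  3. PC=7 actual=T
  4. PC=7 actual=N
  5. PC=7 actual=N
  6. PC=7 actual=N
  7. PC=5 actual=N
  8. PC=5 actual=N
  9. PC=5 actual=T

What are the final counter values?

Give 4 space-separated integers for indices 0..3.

Ev 1: PC=5 idx=1 pred=T actual=T -> ctr[1]=3
Ev 2: PC=5 idx=1 pred=T actual=N -> ctr[1]=2
Ev 3: PC=7 idx=3 pred=T actual=T -> ctr[3]=3
Ev 4: PC=7 idx=3 pred=T actual=N -> ctr[3]=2
Ev 5: PC=7 idx=3 pred=T actual=N -> ctr[3]=1
Ev 6: PC=7 idx=3 pred=N actual=N -> ctr[3]=0
Ev 7: PC=5 idx=1 pred=T actual=N -> ctr[1]=1
Ev 8: PC=5 idx=1 pred=N actual=N -> ctr[1]=0
Ev 9: PC=5 idx=1 pred=N actual=T -> ctr[1]=1

Answer: 3 1 3 0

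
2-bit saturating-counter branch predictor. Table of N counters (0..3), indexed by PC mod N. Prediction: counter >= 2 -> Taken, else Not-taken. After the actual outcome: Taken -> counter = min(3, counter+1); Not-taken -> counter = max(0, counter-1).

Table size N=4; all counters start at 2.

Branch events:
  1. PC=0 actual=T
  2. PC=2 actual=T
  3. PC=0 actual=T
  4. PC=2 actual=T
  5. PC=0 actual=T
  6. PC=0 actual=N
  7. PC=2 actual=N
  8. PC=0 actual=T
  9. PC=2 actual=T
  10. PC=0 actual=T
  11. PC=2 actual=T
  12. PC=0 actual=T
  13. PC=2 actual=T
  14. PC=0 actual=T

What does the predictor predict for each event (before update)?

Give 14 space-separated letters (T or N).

Ev 1: PC=0 idx=0 pred=T actual=T -> ctr[0]=3
Ev 2: PC=2 idx=2 pred=T actual=T -> ctr[2]=3
Ev 3: PC=0 idx=0 pred=T actual=T -> ctr[0]=3
Ev 4: PC=2 idx=2 pred=T actual=T -> ctr[2]=3
Ev 5: PC=0 idx=0 pred=T actual=T -> ctr[0]=3
Ev 6: PC=0 idx=0 pred=T actual=N -> ctr[0]=2
Ev 7: PC=2 idx=2 pred=T actual=N -> ctr[2]=2
Ev 8: PC=0 idx=0 pred=T actual=T -> ctr[0]=3
Ev 9: PC=2 idx=2 pred=T actual=T -> ctr[2]=3
Ev 10: PC=0 idx=0 pred=T actual=T -> ctr[0]=3
Ev 11: PC=2 idx=2 pred=T actual=T -> ctr[2]=3
Ev 12: PC=0 idx=0 pred=T actual=T -> ctr[0]=3
Ev 13: PC=2 idx=2 pred=T actual=T -> ctr[2]=3
Ev 14: PC=0 idx=0 pred=T actual=T -> ctr[0]=3

Answer: T T T T T T T T T T T T T T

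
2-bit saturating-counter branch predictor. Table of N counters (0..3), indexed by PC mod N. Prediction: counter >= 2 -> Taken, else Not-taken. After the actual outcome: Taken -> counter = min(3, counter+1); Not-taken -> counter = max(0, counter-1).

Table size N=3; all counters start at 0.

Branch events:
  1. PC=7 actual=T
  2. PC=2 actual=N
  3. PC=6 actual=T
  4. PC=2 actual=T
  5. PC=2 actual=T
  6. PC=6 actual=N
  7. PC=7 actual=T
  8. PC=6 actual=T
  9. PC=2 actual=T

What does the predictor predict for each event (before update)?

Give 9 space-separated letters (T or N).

Answer: N N N N N N N N T

Derivation:
Ev 1: PC=7 idx=1 pred=N actual=T -> ctr[1]=1
Ev 2: PC=2 idx=2 pred=N actual=N -> ctr[2]=0
Ev 3: PC=6 idx=0 pred=N actual=T -> ctr[0]=1
Ev 4: PC=2 idx=2 pred=N actual=T -> ctr[2]=1
Ev 5: PC=2 idx=2 pred=N actual=T -> ctr[2]=2
Ev 6: PC=6 idx=0 pred=N actual=N -> ctr[0]=0
Ev 7: PC=7 idx=1 pred=N actual=T -> ctr[1]=2
Ev 8: PC=6 idx=0 pred=N actual=T -> ctr[0]=1
Ev 9: PC=2 idx=2 pred=T actual=T -> ctr[2]=3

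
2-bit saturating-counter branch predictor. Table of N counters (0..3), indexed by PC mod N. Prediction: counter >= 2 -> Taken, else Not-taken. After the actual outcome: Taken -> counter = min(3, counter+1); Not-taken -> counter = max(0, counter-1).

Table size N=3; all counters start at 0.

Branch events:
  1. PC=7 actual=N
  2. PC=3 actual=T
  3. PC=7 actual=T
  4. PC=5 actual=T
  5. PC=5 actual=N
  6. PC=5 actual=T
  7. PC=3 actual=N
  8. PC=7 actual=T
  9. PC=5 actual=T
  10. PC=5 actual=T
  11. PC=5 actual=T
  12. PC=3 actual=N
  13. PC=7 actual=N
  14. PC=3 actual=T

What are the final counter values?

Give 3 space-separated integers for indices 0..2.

Ev 1: PC=7 idx=1 pred=N actual=N -> ctr[1]=0
Ev 2: PC=3 idx=0 pred=N actual=T -> ctr[0]=1
Ev 3: PC=7 idx=1 pred=N actual=T -> ctr[1]=1
Ev 4: PC=5 idx=2 pred=N actual=T -> ctr[2]=1
Ev 5: PC=5 idx=2 pred=N actual=N -> ctr[2]=0
Ev 6: PC=5 idx=2 pred=N actual=T -> ctr[2]=1
Ev 7: PC=3 idx=0 pred=N actual=N -> ctr[0]=0
Ev 8: PC=7 idx=1 pred=N actual=T -> ctr[1]=2
Ev 9: PC=5 idx=2 pred=N actual=T -> ctr[2]=2
Ev 10: PC=5 idx=2 pred=T actual=T -> ctr[2]=3
Ev 11: PC=5 idx=2 pred=T actual=T -> ctr[2]=3
Ev 12: PC=3 idx=0 pred=N actual=N -> ctr[0]=0
Ev 13: PC=7 idx=1 pred=T actual=N -> ctr[1]=1
Ev 14: PC=3 idx=0 pred=N actual=T -> ctr[0]=1

Answer: 1 1 3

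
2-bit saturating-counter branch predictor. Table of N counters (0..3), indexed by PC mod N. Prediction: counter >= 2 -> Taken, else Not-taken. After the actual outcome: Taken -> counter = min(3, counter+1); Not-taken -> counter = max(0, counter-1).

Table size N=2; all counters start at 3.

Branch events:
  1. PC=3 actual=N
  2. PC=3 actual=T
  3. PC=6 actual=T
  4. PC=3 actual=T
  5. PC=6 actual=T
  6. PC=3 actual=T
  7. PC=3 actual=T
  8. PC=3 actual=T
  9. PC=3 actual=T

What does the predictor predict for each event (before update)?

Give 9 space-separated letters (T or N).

Ev 1: PC=3 idx=1 pred=T actual=N -> ctr[1]=2
Ev 2: PC=3 idx=1 pred=T actual=T -> ctr[1]=3
Ev 3: PC=6 idx=0 pred=T actual=T -> ctr[0]=3
Ev 4: PC=3 idx=1 pred=T actual=T -> ctr[1]=3
Ev 5: PC=6 idx=0 pred=T actual=T -> ctr[0]=3
Ev 6: PC=3 idx=1 pred=T actual=T -> ctr[1]=3
Ev 7: PC=3 idx=1 pred=T actual=T -> ctr[1]=3
Ev 8: PC=3 idx=1 pred=T actual=T -> ctr[1]=3
Ev 9: PC=3 idx=1 pred=T actual=T -> ctr[1]=3

Answer: T T T T T T T T T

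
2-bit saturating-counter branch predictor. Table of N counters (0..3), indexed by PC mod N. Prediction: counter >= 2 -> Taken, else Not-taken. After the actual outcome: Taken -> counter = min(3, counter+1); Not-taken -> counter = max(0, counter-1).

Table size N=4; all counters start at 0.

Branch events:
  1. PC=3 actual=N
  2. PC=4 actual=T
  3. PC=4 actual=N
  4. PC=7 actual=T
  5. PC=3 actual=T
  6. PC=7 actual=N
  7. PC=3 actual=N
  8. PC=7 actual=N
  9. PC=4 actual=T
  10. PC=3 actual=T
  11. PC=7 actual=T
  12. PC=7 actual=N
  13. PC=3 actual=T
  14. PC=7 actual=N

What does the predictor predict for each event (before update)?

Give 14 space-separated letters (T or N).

Answer: N N N N N T N N N N N T N T

Derivation:
Ev 1: PC=3 idx=3 pred=N actual=N -> ctr[3]=0
Ev 2: PC=4 idx=0 pred=N actual=T -> ctr[0]=1
Ev 3: PC=4 idx=0 pred=N actual=N -> ctr[0]=0
Ev 4: PC=7 idx=3 pred=N actual=T -> ctr[3]=1
Ev 5: PC=3 idx=3 pred=N actual=T -> ctr[3]=2
Ev 6: PC=7 idx=3 pred=T actual=N -> ctr[3]=1
Ev 7: PC=3 idx=3 pred=N actual=N -> ctr[3]=0
Ev 8: PC=7 idx=3 pred=N actual=N -> ctr[3]=0
Ev 9: PC=4 idx=0 pred=N actual=T -> ctr[0]=1
Ev 10: PC=3 idx=3 pred=N actual=T -> ctr[3]=1
Ev 11: PC=7 idx=3 pred=N actual=T -> ctr[3]=2
Ev 12: PC=7 idx=3 pred=T actual=N -> ctr[3]=1
Ev 13: PC=3 idx=3 pred=N actual=T -> ctr[3]=2
Ev 14: PC=7 idx=3 pred=T actual=N -> ctr[3]=1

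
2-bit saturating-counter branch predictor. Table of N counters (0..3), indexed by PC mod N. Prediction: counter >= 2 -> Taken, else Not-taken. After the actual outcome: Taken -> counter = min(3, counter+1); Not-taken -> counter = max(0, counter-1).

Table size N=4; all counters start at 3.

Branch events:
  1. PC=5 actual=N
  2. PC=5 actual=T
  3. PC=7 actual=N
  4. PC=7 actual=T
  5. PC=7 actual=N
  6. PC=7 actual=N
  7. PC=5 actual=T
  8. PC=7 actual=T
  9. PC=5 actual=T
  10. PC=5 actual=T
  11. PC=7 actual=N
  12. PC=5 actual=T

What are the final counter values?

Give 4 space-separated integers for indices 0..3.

Ev 1: PC=5 idx=1 pred=T actual=N -> ctr[1]=2
Ev 2: PC=5 idx=1 pred=T actual=T -> ctr[1]=3
Ev 3: PC=7 idx=3 pred=T actual=N -> ctr[3]=2
Ev 4: PC=7 idx=3 pred=T actual=T -> ctr[3]=3
Ev 5: PC=7 idx=3 pred=T actual=N -> ctr[3]=2
Ev 6: PC=7 idx=3 pred=T actual=N -> ctr[3]=1
Ev 7: PC=5 idx=1 pred=T actual=T -> ctr[1]=3
Ev 8: PC=7 idx=3 pred=N actual=T -> ctr[3]=2
Ev 9: PC=5 idx=1 pred=T actual=T -> ctr[1]=3
Ev 10: PC=5 idx=1 pred=T actual=T -> ctr[1]=3
Ev 11: PC=7 idx=3 pred=T actual=N -> ctr[3]=1
Ev 12: PC=5 idx=1 pred=T actual=T -> ctr[1]=3

Answer: 3 3 3 1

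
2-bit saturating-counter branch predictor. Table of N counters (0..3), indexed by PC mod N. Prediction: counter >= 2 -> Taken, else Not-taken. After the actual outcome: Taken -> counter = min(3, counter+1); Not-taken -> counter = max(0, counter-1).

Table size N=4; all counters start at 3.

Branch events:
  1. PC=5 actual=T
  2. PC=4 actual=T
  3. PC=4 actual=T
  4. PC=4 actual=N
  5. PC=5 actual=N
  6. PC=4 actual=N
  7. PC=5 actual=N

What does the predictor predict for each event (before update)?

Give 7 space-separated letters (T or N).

Answer: T T T T T T T

Derivation:
Ev 1: PC=5 idx=1 pred=T actual=T -> ctr[1]=3
Ev 2: PC=4 idx=0 pred=T actual=T -> ctr[0]=3
Ev 3: PC=4 idx=0 pred=T actual=T -> ctr[0]=3
Ev 4: PC=4 idx=0 pred=T actual=N -> ctr[0]=2
Ev 5: PC=5 idx=1 pred=T actual=N -> ctr[1]=2
Ev 6: PC=4 idx=0 pred=T actual=N -> ctr[0]=1
Ev 7: PC=5 idx=1 pred=T actual=N -> ctr[1]=1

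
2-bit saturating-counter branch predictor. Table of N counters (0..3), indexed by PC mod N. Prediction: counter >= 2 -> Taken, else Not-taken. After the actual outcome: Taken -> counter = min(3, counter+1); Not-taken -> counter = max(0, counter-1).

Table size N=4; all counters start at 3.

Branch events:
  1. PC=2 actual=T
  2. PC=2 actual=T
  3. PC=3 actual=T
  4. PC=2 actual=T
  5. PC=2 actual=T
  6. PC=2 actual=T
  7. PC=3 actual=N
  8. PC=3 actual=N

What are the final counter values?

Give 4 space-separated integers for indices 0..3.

Ev 1: PC=2 idx=2 pred=T actual=T -> ctr[2]=3
Ev 2: PC=2 idx=2 pred=T actual=T -> ctr[2]=3
Ev 3: PC=3 idx=3 pred=T actual=T -> ctr[3]=3
Ev 4: PC=2 idx=2 pred=T actual=T -> ctr[2]=3
Ev 5: PC=2 idx=2 pred=T actual=T -> ctr[2]=3
Ev 6: PC=2 idx=2 pred=T actual=T -> ctr[2]=3
Ev 7: PC=3 idx=3 pred=T actual=N -> ctr[3]=2
Ev 8: PC=3 idx=3 pred=T actual=N -> ctr[3]=1

Answer: 3 3 3 1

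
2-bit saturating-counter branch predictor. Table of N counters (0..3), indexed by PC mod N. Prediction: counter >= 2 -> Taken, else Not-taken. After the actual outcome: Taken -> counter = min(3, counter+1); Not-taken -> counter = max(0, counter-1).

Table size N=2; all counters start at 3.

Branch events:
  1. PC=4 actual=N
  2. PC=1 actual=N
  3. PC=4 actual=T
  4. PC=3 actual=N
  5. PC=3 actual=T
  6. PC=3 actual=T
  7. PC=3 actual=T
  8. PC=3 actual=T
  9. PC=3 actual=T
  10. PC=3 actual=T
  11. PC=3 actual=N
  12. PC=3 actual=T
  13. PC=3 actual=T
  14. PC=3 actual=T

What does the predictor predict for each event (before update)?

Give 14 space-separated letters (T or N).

Ev 1: PC=4 idx=0 pred=T actual=N -> ctr[0]=2
Ev 2: PC=1 idx=1 pred=T actual=N -> ctr[1]=2
Ev 3: PC=4 idx=0 pred=T actual=T -> ctr[0]=3
Ev 4: PC=3 idx=1 pred=T actual=N -> ctr[1]=1
Ev 5: PC=3 idx=1 pred=N actual=T -> ctr[1]=2
Ev 6: PC=3 idx=1 pred=T actual=T -> ctr[1]=3
Ev 7: PC=3 idx=1 pred=T actual=T -> ctr[1]=3
Ev 8: PC=3 idx=1 pred=T actual=T -> ctr[1]=3
Ev 9: PC=3 idx=1 pred=T actual=T -> ctr[1]=3
Ev 10: PC=3 idx=1 pred=T actual=T -> ctr[1]=3
Ev 11: PC=3 idx=1 pred=T actual=N -> ctr[1]=2
Ev 12: PC=3 idx=1 pred=T actual=T -> ctr[1]=3
Ev 13: PC=3 idx=1 pred=T actual=T -> ctr[1]=3
Ev 14: PC=3 idx=1 pred=T actual=T -> ctr[1]=3

Answer: T T T T N T T T T T T T T T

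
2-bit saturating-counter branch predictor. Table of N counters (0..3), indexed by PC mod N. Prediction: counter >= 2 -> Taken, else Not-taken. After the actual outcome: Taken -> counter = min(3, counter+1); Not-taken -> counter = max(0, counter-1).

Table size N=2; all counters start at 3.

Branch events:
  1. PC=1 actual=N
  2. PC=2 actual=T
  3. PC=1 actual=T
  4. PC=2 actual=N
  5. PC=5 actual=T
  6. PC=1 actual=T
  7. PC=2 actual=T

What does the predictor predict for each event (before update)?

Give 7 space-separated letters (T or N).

Answer: T T T T T T T

Derivation:
Ev 1: PC=1 idx=1 pred=T actual=N -> ctr[1]=2
Ev 2: PC=2 idx=0 pred=T actual=T -> ctr[0]=3
Ev 3: PC=1 idx=1 pred=T actual=T -> ctr[1]=3
Ev 4: PC=2 idx=0 pred=T actual=N -> ctr[0]=2
Ev 5: PC=5 idx=1 pred=T actual=T -> ctr[1]=3
Ev 6: PC=1 idx=1 pred=T actual=T -> ctr[1]=3
Ev 7: PC=2 idx=0 pred=T actual=T -> ctr[0]=3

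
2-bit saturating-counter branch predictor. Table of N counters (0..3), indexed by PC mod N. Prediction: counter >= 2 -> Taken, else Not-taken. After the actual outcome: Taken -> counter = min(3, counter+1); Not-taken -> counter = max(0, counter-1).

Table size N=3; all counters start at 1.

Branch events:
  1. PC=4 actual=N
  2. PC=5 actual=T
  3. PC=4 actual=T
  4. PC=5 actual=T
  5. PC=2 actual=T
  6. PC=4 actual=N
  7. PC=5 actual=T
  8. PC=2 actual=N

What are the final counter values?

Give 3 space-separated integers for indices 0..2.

Ev 1: PC=4 idx=1 pred=N actual=N -> ctr[1]=0
Ev 2: PC=5 idx=2 pred=N actual=T -> ctr[2]=2
Ev 3: PC=4 idx=1 pred=N actual=T -> ctr[1]=1
Ev 4: PC=5 idx=2 pred=T actual=T -> ctr[2]=3
Ev 5: PC=2 idx=2 pred=T actual=T -> ctr[2]=3
Ev 6: PC=4 idx=1 pred=N actual=N -> ctr[1]=0
Ev 7: PC=5 idx=2 pred=T actual=T -> ctr[2]=3
Ev 8: PC=2 idx=2 pred=T actual=N -> ctr[2]=2

Answer: 1 0 2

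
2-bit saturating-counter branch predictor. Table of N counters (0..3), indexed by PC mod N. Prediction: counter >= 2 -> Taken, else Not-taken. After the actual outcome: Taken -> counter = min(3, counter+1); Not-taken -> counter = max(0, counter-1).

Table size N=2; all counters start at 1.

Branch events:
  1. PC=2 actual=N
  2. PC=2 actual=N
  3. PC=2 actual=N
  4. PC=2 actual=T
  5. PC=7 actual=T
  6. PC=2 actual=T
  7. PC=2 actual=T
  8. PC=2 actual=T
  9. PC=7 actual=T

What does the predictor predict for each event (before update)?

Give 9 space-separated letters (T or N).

Answer: N N N N N N T T T

Derivation:
Ev 1: PC=2 idx=0 pred=N actual=N -> ctr[0]=0
Ev 2: PC=2 idx=0 pred=N actual=N -> ctr[0]=0
Ev 3: PC=2 idx=0 pred=N actual=N -> ctr[0]=0
Ev 4: PC=2 idx=0 pred=N actual=T -> ctr[0]=1
Ev 5: PC=7 idx=1 pred=N actual=T -> ctr[1]=2
Ev 6: PC=2 idx=0 pred=N actual=T -> ctr[0]=2
Ev 7: PC=2 idx=0 pred=T actual=T -> ctr[0]=3
Ev 8: PC=2 idx=0 pred=T actual=T -> ctr[0]=3
Ev 9: PC=7 idx=1 pred=T actual=T -> ctr[1]=3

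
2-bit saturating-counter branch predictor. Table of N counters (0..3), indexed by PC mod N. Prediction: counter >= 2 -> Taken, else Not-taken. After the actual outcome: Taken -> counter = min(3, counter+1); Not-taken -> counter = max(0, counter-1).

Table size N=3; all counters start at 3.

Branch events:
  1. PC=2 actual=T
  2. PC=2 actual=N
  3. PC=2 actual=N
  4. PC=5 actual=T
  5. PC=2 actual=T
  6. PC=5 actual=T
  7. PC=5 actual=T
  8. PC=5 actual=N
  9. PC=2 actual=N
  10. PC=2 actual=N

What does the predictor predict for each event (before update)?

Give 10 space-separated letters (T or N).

Answer: T T T N T T T T T N

Derivation:
Ev 1: PC=2 idx=2 pred=T actual=T -> ctr[2]=3
Ev 2: PC=2 idx=2 pred=T actual=N -> ctr[2]=2
Ev 3: PC=2 idx=2 pred=T actual=N -> ctr[2]=1
Ev 4: PC=5 idx=2 pred=N actual=T -> ctr[2]=2
Ev 5: PC=2 idx=2 pred=T actual=T -> ctr[2]=3
Ev 6: PC=5 idx=2 pred=T actual=T -> ctr[2]=3
Ev 7: PC=5 idx=2 pred=T actual=T -> ctr[2]=3
Ev 8: PC=5 idx=2 pred=T actual=N -> ctr[2]=2
Ev 9: PC=2 idx=2 pred=T actual=N -> ctr[2]=1
Ev 10: PC=2 idx=2 pred=N actual=N -> ctr[2]=0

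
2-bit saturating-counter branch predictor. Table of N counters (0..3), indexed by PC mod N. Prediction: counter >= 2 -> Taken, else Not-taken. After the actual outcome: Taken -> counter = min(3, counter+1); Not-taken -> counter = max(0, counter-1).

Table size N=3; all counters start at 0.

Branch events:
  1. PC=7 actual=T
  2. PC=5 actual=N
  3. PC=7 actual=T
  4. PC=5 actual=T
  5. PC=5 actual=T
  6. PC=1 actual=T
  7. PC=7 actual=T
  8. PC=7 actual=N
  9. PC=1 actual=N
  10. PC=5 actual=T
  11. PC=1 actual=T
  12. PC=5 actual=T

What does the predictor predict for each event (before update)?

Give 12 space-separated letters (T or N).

Ev 1: PC=7 idx=1 pred=N actual=T -> ctr[1]=1
Ev 2: PC=5 idx=2 pred=N actual=N -> ctr[2]=0
Ev 3: PC=7 idx=1 pred=N actual=T -> ctr[1]=2
Ev 4: PC=5 idx=2 pred=N actual=T -> ctr[2]=1
Ev 5: PC=5 idx=2 pred=N actual=T -> ctr[2]=2
Ev 6: PC=1 idx=1 pred=T actual=T -> ctr[1]=3
Ev 7: PC=7 idx=1 pred=T actual=T -> ctr[1]=3
Ev 8: PC=7 idx=1 pred=T actual=N -> ctr[1]=2
Ev 9: PC=1 idx=1 pred=T actual=N -> ctr[1]=1
Ev 10: PC=5 idx=2 pred=T actual=T -> ctr[2]=3
Ev 11: PC=1 idx=1 pred=N actual=T -> ctr[1]=2
Ev 12: PC=5 idx=2 pred=T actual=T -> ctr[2]=3

Answer: N N N N N T T T T T N T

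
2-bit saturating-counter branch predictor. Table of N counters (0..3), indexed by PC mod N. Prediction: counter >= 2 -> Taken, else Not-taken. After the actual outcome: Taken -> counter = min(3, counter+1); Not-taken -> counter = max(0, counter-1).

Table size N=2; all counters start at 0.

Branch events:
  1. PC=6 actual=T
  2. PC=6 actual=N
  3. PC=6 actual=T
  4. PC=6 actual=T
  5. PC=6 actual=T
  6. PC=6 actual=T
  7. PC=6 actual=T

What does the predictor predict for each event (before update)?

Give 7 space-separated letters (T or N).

Answer: N N N N T T T

Derivation:
Ev 1: PC=6 idx=0 pred=N actual=T -> ctr[0]=1
Ev 2: PC=6 idx=0 pred=N actual=N -> ctr[0]=0
Ev 3: PC=6 idx=0 pred=N actual=T -> ctr[0]=1
Ev 4: PC=6 idx=0 pred=N actual=T -> ctr[0]=2
Ev 5: PC=6 idx=0 pred=T actual=T -> ctr[0]=3
Ev 6: PC=6 idx=0 pred=T actual=T -> ctr[0]=3
Ev 7: PC=6 idx=0 pred=T actual=T -> ctr[0]=3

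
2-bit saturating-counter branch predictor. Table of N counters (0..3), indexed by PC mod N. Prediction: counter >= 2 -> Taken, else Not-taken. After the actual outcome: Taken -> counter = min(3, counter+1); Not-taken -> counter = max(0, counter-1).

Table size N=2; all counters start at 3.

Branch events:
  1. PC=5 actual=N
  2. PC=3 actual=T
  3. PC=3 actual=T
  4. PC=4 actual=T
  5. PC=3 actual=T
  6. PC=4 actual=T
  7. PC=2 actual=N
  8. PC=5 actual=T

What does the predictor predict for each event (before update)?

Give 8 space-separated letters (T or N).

Ev 1: PC=5 idx=1 pred=T actual=N -> ctr[1]=2
Ev 2: PC=3 idx=1 pred=T actual=T -> ctr[1]=3
Ev 3: PC=3 idx=1 pred=T actual=T -> ctr[1]=3
Ev 4: PC=4 idx=0 pred=T actual=T -> ctr[0]=3
Ev 5: PC=3 idx=1 pred=T actual=T -> ctr[1]=3
Ev 6: PC=4 idx=0 pred=T actual=T -> ctr[0]=3
Ev 7: PC=2 idx=0 pred=T actual=N -> ctr[0]=2
Ev 8: PC=5 idx=1 pred=T actual=T -> ctr[1]=3

Answer: T T T T T T T T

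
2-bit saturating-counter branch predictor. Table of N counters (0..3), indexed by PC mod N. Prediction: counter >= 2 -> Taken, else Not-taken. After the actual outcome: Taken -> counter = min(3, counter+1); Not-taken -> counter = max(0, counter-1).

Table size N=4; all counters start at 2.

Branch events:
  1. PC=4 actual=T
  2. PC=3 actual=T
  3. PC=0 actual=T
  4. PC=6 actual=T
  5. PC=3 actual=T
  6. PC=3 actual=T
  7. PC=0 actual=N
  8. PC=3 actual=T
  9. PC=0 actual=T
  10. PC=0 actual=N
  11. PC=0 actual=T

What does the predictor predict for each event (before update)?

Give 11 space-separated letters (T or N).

Ev 1: PC=4 idx=0 pred=T actual=T -> ctr[0]=3
Ev 2: PC=3 idx=3 pred=T actual=T -> ctr[3]=3
Ev 3: PC=0 idx=0 pred=T actual=T -> ctr[0]=3
Ev 4: PC=6 idx=2 pred=T actual=T -> ctr[2]=3
Ev 5: PC=3 idx=3 pred=T actual=T -> ctr[3]=3
Ev 6: PC=3 idx=3 pred=T actual=T -> ctr[3]=3
Ev 7: PC=0 idx=0 pred=T actual=N -> ctr[0]=2
Ev 8: PC=3 idx=3 pred=T actual=T -> ctr[3]=3
Ev 9: PC=0 idx=0 pred=T actual=T -> ctr[0]=3
Ev 10: PC=0 idx=0 pred=T actual=N -> ctr[0]=2
Ev 11: PC=0 idx=0 pred=T actual=T -> ctr[0]=3

Answer: T T T T T T T T T T T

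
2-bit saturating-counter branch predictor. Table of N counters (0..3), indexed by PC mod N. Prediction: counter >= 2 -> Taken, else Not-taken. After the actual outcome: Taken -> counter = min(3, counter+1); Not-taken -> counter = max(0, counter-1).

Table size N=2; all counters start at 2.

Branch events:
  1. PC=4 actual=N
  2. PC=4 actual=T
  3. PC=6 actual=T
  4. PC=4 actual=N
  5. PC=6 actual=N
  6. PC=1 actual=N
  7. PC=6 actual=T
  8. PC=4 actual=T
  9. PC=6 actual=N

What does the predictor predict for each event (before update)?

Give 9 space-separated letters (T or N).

Answer: T N T T T T N T T

Derivation:
Ev 1: PC=4 idx=0 pred=T actual=N -> ctr[0]=1
Ev 2: PC=4 idx=0 pred=N actual=T -> ctr[0]=2
Ev 3: PC=6 idx=0 pred=T actual=T -> ctr[0]=3
Ev 4: PC=4 idx=0 pred=T actual=N -> ctr[0]=2
Ev 5: PC=6 idx=0 pred=T actual=N -> ctr[0]=1
Ev 6: PC=1 idx=1 pred=T actual=N -> ctr[1]=1
Ev 7: PC=6 idx=0 pred=N actual=T -> ctr[0]=2
Ev 8: PC=4 idx=0 pred=T actual=T -> ctr[0]=3
Ev 9: PC=6 idx=0 pred=T actual=N -> ctr[0]=2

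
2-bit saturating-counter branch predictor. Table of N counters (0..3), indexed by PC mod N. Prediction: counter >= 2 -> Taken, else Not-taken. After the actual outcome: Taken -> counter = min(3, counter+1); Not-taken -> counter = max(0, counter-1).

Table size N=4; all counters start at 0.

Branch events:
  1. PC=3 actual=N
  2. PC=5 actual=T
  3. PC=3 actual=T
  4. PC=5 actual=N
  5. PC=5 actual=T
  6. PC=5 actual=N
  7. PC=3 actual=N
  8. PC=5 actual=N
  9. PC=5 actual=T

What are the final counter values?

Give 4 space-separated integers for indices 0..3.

Answer: 0 1 0 0

Derivation:
Ev 1: PC=3 idx=3 pred=N actual=N -> ctr[3]=0
Ev 2: PC=5 idx=1 pred=N actual=T -> ctr[1]=1
Ev 3: PC=3 idx=3 pred=N actual=T -> ctr[3]=1
Ev 4: PC=5 idx=1 pred=N actual=N -> ctr[1]=0
Ev 5: PC=5 idx=1 pred=N actual=T -> ctr[1]=1
Ev 6: PC=5 idx=1 pred=N actual=N -> ctr[1]=0
Ev 7: PC=3 idx=3 pred=N actual=N -> ctr[3]=0
Ev 8: PC=5 idx=1 pred=N actual=N -> ctr[1]=0
Ev 9: PC=5 idx=1 pred=N actual=T -> ctr[1]=1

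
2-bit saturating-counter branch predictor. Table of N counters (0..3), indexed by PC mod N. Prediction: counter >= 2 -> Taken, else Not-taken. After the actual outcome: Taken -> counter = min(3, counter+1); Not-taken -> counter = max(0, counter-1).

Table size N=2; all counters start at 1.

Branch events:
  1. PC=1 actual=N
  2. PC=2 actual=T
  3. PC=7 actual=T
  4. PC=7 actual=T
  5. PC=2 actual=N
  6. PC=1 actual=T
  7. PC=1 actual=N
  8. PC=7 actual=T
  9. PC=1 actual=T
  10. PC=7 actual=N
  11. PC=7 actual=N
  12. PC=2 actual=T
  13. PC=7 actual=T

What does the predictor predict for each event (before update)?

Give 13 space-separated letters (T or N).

Ev 1: PC=1 idx=1 pred=N actual=N -> ctr[1]=0
Ev 2: PC=2 idx=0 pred=N actual=T -> ctr[0]=2
Ev 3: PC=7 idx=1 pred=N actual=T -> ctr[1]=1
Ev 4: PC=7 idx=1 pred=N actual=T -> ctr[1]=2
Ev 5: PC=2 idx=0 pred=T actual=N -> ctr[0]=1
Ev 6: PC=1 idx=1 pred=T actual=T -> ctr[1]=3
Ev 7: PC=1 idx=1 pred=T actual=N -> ctr[1]=2
Ev 8: PC=7 idx=1 pred=T actual=T -> ctr[1]=3
Ev 9: PC=1 idx=1 pred=T actual=T -> ctr[1]=3
Ev 10: PC=7 idx=1 pred=T actual=N -> ctr[1]=2
Ev 11: PC=7 idx=1 pred=T actual=N -> ctr[1]=1
Ev 12: PC=2 idx=0 pred=N actual=T -> ctr[0]=2
Ev 13: PC=7 idx=1 pred=N actual=T -> ctr[1]=2

Answer: N N N N T T T T T T T N N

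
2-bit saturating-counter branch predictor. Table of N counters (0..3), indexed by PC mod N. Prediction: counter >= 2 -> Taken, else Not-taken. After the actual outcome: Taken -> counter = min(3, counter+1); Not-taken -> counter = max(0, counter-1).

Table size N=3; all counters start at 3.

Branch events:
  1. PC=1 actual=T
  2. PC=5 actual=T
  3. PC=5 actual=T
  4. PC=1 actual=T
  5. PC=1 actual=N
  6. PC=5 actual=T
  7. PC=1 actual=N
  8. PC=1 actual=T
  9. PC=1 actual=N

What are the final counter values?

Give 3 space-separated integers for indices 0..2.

Answer: 3 1 3

Derivation:
Ev 1: PC=1 idx=1 pred=T actual=T -> ctr[1]=3
Ev 2: PC=5 idx=2 pred=T actual=T -> ctr[2]=3
Ev 3: PC=5 idx=2 pred=T actual=T -> ctr[2]=3
Ev 4: PC=1 idx=1 pred=T actual=T -> ctr[1]=3
Ev 5: PC=1 idx=1 pred=T actual=N -> ctr[1]=2
Ev 6: PC=5 idx=2 pred=T actual=T -> ctr[2]=3
Ev 7: PC=1 idx=1 pred=T actual=N -> ctr[1]=1
Ev 8: PC=1 idx=1 pred=N actual=T -> ctr[1]=2
Ev 9: PC=1 idx=1 pred=T actual=N -> ctr[1]=1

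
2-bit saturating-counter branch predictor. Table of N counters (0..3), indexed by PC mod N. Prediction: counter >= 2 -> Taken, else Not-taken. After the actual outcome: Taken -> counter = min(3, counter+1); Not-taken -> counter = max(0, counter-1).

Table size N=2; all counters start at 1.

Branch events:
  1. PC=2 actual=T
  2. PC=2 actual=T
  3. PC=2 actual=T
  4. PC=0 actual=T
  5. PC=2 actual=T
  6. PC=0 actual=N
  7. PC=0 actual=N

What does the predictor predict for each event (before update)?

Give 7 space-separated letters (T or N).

Answer: N T T T T T T

Derivation:
Ev 1: PC=2 idx=0 pred=N actual=T -> ctr[0]=2
Ev 2: PC=2 idx=0 pred=T actual=T -> ctr[0]=3
Ev 3: PC=2 idx=0 pred=T actual=T -> ctr[0]=3
Ev 4: PC=0 idx=0 pred=T actual=T -> ctr[0]=3
Ev 5: PC=2 idx=0 pred=T actual=T -> ctr[0]=3
Ev 6: PC=0 idx=0 pred=T actual=N -> ctr[0]=2
Ev 7: PC=0 idx=0 pred=T actual=N -> ctr[0]=1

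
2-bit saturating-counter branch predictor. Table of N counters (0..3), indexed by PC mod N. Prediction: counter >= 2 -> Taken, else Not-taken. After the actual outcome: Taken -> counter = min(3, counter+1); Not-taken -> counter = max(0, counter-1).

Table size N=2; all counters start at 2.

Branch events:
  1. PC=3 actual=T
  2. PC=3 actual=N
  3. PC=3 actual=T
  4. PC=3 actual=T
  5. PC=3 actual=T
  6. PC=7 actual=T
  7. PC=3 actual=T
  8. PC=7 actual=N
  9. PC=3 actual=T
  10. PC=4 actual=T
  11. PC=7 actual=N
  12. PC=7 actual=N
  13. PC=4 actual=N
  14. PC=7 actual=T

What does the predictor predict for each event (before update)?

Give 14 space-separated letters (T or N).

Ev 1: PC=3 idx=1 pred=T actual=T -> ctr[1]=3
Ev 2: PC=3 idx=1 pred=T actual=N -> ctr[1]=2
Ev 3: PC=3 idx=1 pred=T actual=T -> ctr[1]=3
Ev 4: PC=3 idx=1 pred=T actual=T -> ctr[1]=3
Ev 5: PC=3 idx=1 pred=T actual=T -> ctr[1]=3
Ev 6: PC=7 idx=1 pred=T actual=T -> ctr[1]=3
Ev 7: PC=3 idx=1 pred=T actual=T -> ctr[1]=3
Ev 8: PC=7 idx=1 pred=T actual=N -> ctr[1]=2
Ev 9: PC=3 idx=1 pred=T actual=T -> ctr[1]=3
Ev 10: PC=4 idx=0 pred=T actual=T -> ctr[0]=3
Ev 11: PC=7 idx=1 pred=T actual=N -> ctr[1]=2
Ev 12: PC=7 idx=1 pred=T actual=N -> ctr[1]=1
Ev 13: PC=4 idx=0 pred=T actual=N -> ctr[0]=2
Ev 14: PC=7 idx=1 pred=N actual=T -> ctr[1]=2

Answer: T T T T T T T T T T T T T N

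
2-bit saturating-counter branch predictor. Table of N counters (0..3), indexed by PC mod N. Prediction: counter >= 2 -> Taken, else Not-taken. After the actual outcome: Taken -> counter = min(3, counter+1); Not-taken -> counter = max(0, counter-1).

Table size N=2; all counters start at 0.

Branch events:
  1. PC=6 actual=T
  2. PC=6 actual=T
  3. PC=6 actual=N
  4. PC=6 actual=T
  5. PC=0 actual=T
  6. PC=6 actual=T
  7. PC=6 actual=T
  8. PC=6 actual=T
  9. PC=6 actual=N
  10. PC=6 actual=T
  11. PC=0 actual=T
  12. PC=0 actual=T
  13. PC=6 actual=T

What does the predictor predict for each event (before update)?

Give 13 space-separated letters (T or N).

Ev 1: PC=6 idx=0 pred=N actual=T -> ctr[0]=1
Ev 2: PC=6 idx=0 pred=N actual=T -> ctr[0]=2
Ev 3: PC=6 idx=0 pred=T actual=N -> ctr[0]=1
Ev 4: PC=6 idx=0 pred=N actual=T -> ctr[0]=2
Ev 5: PC=0 idx=0 pred=T actual=T -> ctr[0]=3
Ev 6: PC=6 idx=0 pred=T actual=T -> ctr[0]=3
Ev 7: PC=6 idx=0 pred=T actual=T -> ctr[0]=3
Ev 8: PC=6 idx=0 pred=T actual=T -> ctr[0]=3
Ev 9: PC=6 idx=0 pred=T actual=N -> ctr[0]=2
Ev 10: PC=6 idx=0 pred=T actual=T -> ctr[0]=3
Ev 11: PC=0 idx=0 pred=T actual=T -> ctr[0]=3
Ev 12: PC=0 idx=0 pred=T actual=T -> ctr[0]=3
Ev 13: PC=6 idx=0 pred=T actual=T -> ctr[0]=3

Answer: N N T N T T T T T T T T T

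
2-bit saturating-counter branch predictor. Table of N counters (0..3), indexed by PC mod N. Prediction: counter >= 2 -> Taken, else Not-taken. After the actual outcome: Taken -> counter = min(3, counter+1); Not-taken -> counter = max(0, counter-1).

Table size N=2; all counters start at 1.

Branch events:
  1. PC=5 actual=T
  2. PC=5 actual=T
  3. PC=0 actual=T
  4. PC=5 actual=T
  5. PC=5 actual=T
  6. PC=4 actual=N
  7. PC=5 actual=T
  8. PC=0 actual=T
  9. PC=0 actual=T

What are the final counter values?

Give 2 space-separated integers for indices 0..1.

Answer: 3 3

Derivation:
Ev 1: PC=5 idx=1 pred=N actual=T -> ctr[1]=2
Ev 2: PC=5 idx=1 pred=T actual=T -> ctr[1]=3
Ev 3: PC=0 idx=0 pred=N actual=T -> ctr[0]=2
Ev 4: PC=5 idx=1 pred=T actual=T -> ctr[1]=3
Ev 5: PC=5 idx=1 pred=T actual=T -> ctr[1]=3
Ev 6: PC=4 idx=0 pred=T actual=N -> ctr[0]=1
Ev 7: PC=5 idx=1 pred=T actual=T -> ctr[1]=3
Ev 8: PC=0 idx=0 pred=N actual=T -> ctr[0]=2
Ev 9: PC=0 idx=0 pred=T actual=T -> ctr[0]=3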